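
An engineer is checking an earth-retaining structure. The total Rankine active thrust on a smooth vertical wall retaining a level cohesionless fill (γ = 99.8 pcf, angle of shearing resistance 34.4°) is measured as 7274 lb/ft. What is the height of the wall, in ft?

22.9 ft

K_a = 0.2780. P_a = ½ K_a γ H² ⇒ H = √(2P_a/(K_a γ)).
H = √(2×7274/(0.2780×99.8)) = 22.90 ft.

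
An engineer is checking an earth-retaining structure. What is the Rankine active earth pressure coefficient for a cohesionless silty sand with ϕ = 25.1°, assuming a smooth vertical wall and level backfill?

K_a = tan²(45° − φ/2) = tan²(32.45°) = 0.4043.

0.404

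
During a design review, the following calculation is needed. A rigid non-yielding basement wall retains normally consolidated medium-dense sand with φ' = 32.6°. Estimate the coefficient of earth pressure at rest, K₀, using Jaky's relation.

K₀ = 1 − sin φ' = 1 − sin 32.6° = 0.4612.

0.461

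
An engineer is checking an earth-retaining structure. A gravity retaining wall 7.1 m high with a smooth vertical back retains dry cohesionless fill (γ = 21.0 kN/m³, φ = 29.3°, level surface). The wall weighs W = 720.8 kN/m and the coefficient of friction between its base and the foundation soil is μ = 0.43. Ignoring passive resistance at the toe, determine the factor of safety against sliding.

1.71

K_a = tan²(45° − 29.3°/2) = 0.3428.
P_a = ½K_aγH² = 0.5×0.3428×21.0×7.1² = 181.5 kN/m, acting at H/3 = 2.367 m above the base.
FS_sliding = μW / P_a = 0.43×720.8 / 181.5 = 1.708.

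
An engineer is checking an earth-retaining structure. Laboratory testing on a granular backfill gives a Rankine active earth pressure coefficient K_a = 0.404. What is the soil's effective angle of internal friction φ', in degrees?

25.1°

K_a = tan²(45° − φ/2) ⇒ 45° − φ/2 = arctan(√0.404) = 32.44°.
φ = 2(45° − 32.44°) = 25.12°.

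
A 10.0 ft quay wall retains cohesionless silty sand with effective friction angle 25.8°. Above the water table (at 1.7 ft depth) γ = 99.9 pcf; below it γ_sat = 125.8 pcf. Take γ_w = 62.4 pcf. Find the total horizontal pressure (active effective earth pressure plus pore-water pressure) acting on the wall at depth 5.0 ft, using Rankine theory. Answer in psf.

K_a = (1 − sin φ)/(1 + sin φ) = 0.3935.
γ' = 125.8 − 62.4 = 63.40 pcf.
Effective vertical stress at 5.0 ft: σ'_v = 99.9×1.7 + 63.40×3.30 = 379.0 psf.
σ'_h = K_a σ'_v = 0.3935 × 379.0 = 149.2 psf; u = γ_w × 3.30 = 205.9 psf.
Total σ_h = 149.2 + 205.9 = 355.1 psf.

355 psf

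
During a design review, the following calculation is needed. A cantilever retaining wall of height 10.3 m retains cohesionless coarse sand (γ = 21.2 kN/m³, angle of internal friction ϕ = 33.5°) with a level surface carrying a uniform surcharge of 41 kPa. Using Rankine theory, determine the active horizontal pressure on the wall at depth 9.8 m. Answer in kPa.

K_a = (1 − sin φ)/(1 + sin φ) = 0.2887.
σ_v = γz + q = 21.2 × 9.8 + 41 = 248.8 kPa.
σ_h = K_a σ_v = 0.2887 × 248.8 = 71.82 kPa.

71.8 kPa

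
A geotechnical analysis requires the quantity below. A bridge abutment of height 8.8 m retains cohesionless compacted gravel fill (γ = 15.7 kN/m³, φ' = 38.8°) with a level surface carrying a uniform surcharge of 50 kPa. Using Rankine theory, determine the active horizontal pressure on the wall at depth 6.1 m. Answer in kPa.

K_a = (1 − sin φ)/(1 + sin φ) = 0.2296.
σ_v = γz + q = 15.7 × 6.1 + 50 = 145.8 kPa.
σ_h = K_a σ_v = 0.2296 × 145.8 = 33.46 kPa.

33.5 kPa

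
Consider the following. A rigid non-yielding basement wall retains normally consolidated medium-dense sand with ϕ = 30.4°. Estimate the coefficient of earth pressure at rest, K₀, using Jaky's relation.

0.494

K₀ = 1 − sin φ' = 1 − sin 30.4° = 0.4940.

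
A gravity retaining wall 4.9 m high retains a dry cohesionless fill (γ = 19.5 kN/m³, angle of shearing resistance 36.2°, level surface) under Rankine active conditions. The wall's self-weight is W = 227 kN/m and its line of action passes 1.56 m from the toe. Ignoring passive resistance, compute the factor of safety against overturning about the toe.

3.60

K_a = tan²(45° − 36.2°/2) = 0.2574.
P_a = ½K_aγH² = 0.5×0.2574×19.5×4.9² = 60.25 kN/m, acting at H/3 = 1.633 m above the base.
Overturning moment M_o = P_a × H/3 = 60.25 × 1.633 = 98.41.
Resisting moment M_r = W × 1.56 = 227 × 1.56 = 354.1.
FS_overturning = M_r/M_o = 354.1/98.41 = 3.598.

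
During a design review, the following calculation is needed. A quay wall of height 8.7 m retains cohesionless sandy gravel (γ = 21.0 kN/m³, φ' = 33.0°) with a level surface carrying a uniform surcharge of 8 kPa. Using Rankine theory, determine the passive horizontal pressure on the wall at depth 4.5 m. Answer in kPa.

348 kPa

K_p = (1 + sin φ)/(1 − sin φ) = 3.392.
σ_v = γz + q = 21.0 × 4.5 + 8 = 102.5 kPa.
σ_h = K_p σ_v = 3.392 × 102.5 = 347.7 kPa.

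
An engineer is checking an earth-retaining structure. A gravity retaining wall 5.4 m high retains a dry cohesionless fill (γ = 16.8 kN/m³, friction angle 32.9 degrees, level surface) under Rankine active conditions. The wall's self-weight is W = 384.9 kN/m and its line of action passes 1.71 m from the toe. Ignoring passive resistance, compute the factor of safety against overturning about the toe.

K_a = tan²(45° − 32.9°/2) = 0.2960.
P_a = ½K_aγH² = 0.5×0.2960×16.8×5.4² = 72.51 kN/m, acting at H/3 = 1.800 m above the base.
Overturning moment M_o = P_a × H/3 = 72.51 × 1.800 = 130.5.
Resisting moment M_r = W × 1.71 = 384.9 × 1.71 = 658.2.
FS_overturning = M_r/M_o = 658.2/130.5 = 5.043.

5.04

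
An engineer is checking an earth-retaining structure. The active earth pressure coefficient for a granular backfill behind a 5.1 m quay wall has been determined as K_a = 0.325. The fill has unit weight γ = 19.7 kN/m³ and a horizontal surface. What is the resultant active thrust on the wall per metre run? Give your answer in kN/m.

83.3 kN/m

P = ½ K_a γ H² = 0.5 × 0.325 × 19.7 × 5.1² = 83.26 kN/m.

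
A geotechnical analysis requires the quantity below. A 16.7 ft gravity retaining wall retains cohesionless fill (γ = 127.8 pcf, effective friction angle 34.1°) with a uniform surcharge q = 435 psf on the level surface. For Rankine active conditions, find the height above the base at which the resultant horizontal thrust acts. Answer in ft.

K_a = 0.2815.
Triangular part P₁ = ½K_aγH² = 5017 at H/3 = 5.567 ft; rectangular part P₂ = K_a q H = 2045 at H/2 = 8.350 ft.
ȳ = (P₁·5.567 + P₂·8.350)/(P₁+P₂) = 6.373 ft.

6.37 ft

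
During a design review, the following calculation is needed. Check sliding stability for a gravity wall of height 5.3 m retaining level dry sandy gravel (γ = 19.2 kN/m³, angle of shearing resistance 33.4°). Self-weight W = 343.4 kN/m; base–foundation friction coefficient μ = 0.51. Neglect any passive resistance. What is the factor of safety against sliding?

K_a = tan²(45° − 33.4°/2) = 0.2899.
P_a = ½K_aγH² = 0.5×0.2899×19.2×5.3² = 78.18 kN/m, acting at H/3 = 1.767 m above the base.
FS_sliding = μW / P_a = 0.51×343.4 / 78.18 = 2.240.

2.24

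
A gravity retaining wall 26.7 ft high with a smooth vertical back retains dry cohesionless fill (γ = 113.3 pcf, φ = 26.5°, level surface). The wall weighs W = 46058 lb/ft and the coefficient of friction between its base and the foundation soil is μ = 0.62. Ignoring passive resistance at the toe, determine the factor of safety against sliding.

K_a = tan²(45° − 26.5°/2) = 0.3829.
P_a = ½K_aγH² = 0.5×0.3829×113.3×26.7² = 15460 lb/ft, acting at H/3 = 8.900 ft above the base.
FS_sliding = μW / P_a = 0.62×46058 / 15460 = 1.846.

1.85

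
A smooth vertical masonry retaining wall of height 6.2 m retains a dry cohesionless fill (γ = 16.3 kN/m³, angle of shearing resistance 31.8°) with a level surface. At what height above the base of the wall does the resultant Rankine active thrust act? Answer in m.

K_a = 0.3098.
The pressure distribution is triangular, so the resultant acts at H/3 above the base = 6.2/3 = 2.067 m.

2.07 m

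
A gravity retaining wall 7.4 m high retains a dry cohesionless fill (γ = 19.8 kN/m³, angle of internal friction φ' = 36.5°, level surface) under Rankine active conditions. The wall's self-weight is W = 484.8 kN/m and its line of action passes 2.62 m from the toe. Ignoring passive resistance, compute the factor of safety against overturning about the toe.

3.74

K_a = tan²(45° − 36.5°/2) = 0.2541.
P_a = ½K_aγH² = 0.5×0.2541×19.8×7.4² = 137.7 kN/m, acting at H/3 = 2.467 m above the base.
Overturning moment M_o = P_a × H/3 = 137.7 × 2.467 = 339.7.
Resisting moment M_r = W × 2.62 = 484.8 × 2.62 = 1270.
FS_overturning = M_r/M_o = 1270/339.7 = 3.739.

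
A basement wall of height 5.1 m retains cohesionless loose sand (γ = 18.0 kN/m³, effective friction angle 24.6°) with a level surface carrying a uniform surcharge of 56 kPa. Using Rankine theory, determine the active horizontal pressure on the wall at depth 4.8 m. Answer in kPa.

K_a = (1 − sin φ)/(1 + sin φ) = 0.4121.
σ_v = γz + q = 18.0 × 4.8 + 56 = 142.4 kPa.
σ_h = K_a σ_v = 0.4121 × 142.4 = 58.69 kPa.

58.7 kPa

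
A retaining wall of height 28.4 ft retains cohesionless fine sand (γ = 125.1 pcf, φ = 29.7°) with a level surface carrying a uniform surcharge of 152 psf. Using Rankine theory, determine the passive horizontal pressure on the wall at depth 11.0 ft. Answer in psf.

K_p = (1 + sin φ)/(1 − sin φ) = 2.964.
σ_v = γz + q = 125.1 × 11.0 + 152 = 1528 psf.
σ_h = K_p σ_v = 2.964 × 1528 = 4529 psf.

4530 psf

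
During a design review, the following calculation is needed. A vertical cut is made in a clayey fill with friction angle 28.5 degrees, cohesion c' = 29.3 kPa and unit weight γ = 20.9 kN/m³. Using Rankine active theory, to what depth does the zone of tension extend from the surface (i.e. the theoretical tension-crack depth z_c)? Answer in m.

K_a = tan²(45° − 28.5°/2) = 0.3540; √K_a = 0.5949.
The active pressure is zero where K_a γ z = 2c√K_a, so z_c = 2c/(γ√K_a) = 2×29.3/(20.9×0.5949) = 4.713 m.

4.71 m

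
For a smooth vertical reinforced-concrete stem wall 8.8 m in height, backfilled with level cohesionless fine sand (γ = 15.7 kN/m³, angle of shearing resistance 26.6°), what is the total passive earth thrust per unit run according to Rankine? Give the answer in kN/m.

1590 kN/m

K_p = tan²(45° + φ/2) = 2.622.
P_p = ½ K_p γ H² = 0.5 × 2.622 × 15.7 × 8.8² = 1594 kN/m.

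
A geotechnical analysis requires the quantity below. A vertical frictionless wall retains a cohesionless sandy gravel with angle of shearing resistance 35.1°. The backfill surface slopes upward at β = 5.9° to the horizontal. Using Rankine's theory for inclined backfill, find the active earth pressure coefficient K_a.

K_a = cos β · (cos β − √(cos²β − cos²φ)) / (cos β + √(cos²β − cos²φ)).
cos β = 0.9947, cos φ = 0.8181, √(cos²β − cos²φ) = 0.5657.
K_a = 0.9947 × (0.9947 − 0.5657)/(0.9947 + 0.5657) = 0.2734.

0.273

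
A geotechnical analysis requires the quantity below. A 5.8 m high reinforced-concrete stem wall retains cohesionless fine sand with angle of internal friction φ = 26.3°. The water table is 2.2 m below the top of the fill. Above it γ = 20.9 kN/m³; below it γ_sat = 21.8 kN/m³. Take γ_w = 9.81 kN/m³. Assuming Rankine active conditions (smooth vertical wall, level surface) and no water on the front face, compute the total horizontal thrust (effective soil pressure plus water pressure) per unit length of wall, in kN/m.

177 kN/m

K_a = tan²(45° − φ/2) = 0.3859.
γ' = 21.8 − 9.81 = 11.99 kN/m³. Depth below WT = 3.6 m.
σ'_h at WT = K_a γ d_w = 17.75 kPa; at base = 17.75 + K_a γ' × 3.6 = 34.40 kPa.
P₁ (0–2.2 m) = ½×17.75×2.2 = 19.52. P₂ (2.2–5.8 m) = ½(17.75+34.40)×3.6 = 93.87.
P_w = ½ γ_w h₂² = 0.5×9.81×3.6² = 63.57. Total = 19.52+93.87+63.57 = 177.0 kN/m.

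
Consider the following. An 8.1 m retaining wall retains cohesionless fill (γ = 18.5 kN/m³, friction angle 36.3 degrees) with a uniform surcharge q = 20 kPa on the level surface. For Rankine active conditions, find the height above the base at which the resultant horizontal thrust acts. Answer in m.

K_a = 0.2563.
Triangular part P₁ = ½K_aγH² = 155.5 at H/3 = 2.700 m; rectangular part P₂ = K_a q H = 41.52 at H/2 = 4.050 m.
ȳ = (P₁·2.700 + P₂·4.050)/(P₁+P₂) = 2.984 m.

2.98 m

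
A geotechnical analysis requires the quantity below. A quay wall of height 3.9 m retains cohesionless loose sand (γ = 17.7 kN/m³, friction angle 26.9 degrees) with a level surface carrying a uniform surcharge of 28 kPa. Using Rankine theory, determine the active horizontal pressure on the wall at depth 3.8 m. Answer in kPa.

K_a = (1 − sin φ)/(1 + sin φ) = 0.3770.
σ_v = γz + q = 17.7 × 3.8 + 28 = 95.26 kPa.
σ_h = K_a σ_v = 0.3770 × 95.26 = 35.91 kPa.

35.9 kPa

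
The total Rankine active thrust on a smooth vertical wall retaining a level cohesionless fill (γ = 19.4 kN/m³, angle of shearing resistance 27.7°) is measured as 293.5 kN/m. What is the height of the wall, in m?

9.10 m

K_a = 0.3653. P_a = ½ K_a γ H² ⇒ H = √(2P_a/(K_a γ)).
H = √(2×293.5/(0.3653×19.4)) = 9.101 m.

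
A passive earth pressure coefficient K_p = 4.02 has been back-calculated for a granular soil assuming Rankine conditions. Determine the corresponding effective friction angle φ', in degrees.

K_p = (1+sin φ)/(1−sin φ) ⇒ sin φ = (K_p − 1)/(K_p + 1) = 0.6016.
φ = arcsin(0.6016) = 36.98°.

37.0°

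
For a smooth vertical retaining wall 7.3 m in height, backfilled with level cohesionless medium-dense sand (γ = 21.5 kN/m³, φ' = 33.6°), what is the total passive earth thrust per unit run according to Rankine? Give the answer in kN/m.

1990 kN/m

K_p = tan²(45° + φ/2) = 3.478.
P_p = ½ K_p γ H² = 0.5 × 3.478 × 21.5 × 7.3² = 1993 kN/m.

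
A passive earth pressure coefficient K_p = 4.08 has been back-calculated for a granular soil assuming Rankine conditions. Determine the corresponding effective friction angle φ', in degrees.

K_p = (1+sin φ)/(1−sin φ) ⇒ sin φ = (K_p − 1)/(K_p + 1) = 0.6063.
φ = arcsin(0.6063) = 37.32°.

37.3°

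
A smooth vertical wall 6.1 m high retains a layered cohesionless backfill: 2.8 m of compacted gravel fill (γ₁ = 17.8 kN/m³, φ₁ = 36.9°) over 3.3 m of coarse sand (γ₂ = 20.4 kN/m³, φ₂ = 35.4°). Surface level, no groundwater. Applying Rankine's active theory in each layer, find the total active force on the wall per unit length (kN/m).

K_a1 = tan²(45°−36.9°/2) = 0.2497; K_a2 = tan²(45°−35.4°/2) = 0.2664.
Layer 1: σ at base = K_a1 γ₁ h₁ = 12.44 kPa; P₁ = ½×12.44×2.8 = 17.42.
Layer 2: σ_v at top = γ₁h₁ = 49.84; σ_h top = K_a2×49.84 = 13.28; σ_h base = K_a2×(49.84+20.4×3.3) = 31.21.
P₂ = ½(13.28+31.21)×3.3 = 73.41. Total P_a = 17.42+73.41 = 90.83 kN/m.

90.8 kN/m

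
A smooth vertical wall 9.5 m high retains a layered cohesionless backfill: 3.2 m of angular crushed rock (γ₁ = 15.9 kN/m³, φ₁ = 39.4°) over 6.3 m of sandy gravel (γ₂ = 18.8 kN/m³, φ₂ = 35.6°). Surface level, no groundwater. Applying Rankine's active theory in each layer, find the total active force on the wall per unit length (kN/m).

K_a1 = tan²(45°−39.4°/2) = 0.2234; K_a2 = tan²(45°−35.6°/2) = 0.2641.
Layer 1: σ at base = K_a1 γ₁ h₁ = 11.37 kPa; P₁ = ½×11.37×3.2 = 18.19.
Layer 2: σ_v at top = γ₁h₁ = 50.88; σ_h top = K_a2×50.88 = 13.44; σ_h base = K_a2×(50.88+18.8×6.3) = 44.72.
P₂ = ½(13.44+44.72)×6.3 = 183.2. Total P_a = 18.19+183.2 = 201.4 kN/m.

201 kN/m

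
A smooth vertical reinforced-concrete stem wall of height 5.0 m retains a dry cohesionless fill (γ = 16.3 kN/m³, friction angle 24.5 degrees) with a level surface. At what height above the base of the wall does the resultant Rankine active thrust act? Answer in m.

1.67 m

K_a = 0.4137.
The pressure distribution is triangular, so the resultant acts at H/3 above the base = 5.0/3 = 1.667 m.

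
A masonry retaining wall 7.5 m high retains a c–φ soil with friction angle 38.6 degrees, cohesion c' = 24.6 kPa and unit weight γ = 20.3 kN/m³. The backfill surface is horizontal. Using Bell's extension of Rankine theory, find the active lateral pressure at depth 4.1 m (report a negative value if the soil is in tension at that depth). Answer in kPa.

-4.40 kPa

K_a = (1 − sin φ)/(1 + sin φ) = 0.2316.
σ_a = K_a γ z − 2c√K_a = 0.2316×20.3×4.1 − 2×24.6×0.4813 = -4.401 kPa.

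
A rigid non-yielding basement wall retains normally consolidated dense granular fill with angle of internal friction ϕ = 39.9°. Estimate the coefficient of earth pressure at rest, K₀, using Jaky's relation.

K₀ = 1 − sin φ' = 1 − sin 39.9° = 0.3586.

0.359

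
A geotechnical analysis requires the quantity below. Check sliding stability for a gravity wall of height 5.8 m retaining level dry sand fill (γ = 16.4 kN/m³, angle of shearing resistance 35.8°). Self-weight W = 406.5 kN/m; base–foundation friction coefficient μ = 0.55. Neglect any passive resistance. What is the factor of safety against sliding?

3.10

K_a = tan²(45° − 35.8°/2) = 0.2619.
P_a = ½K_aγH² = 0.5×0.2619×16.4×5.8² = 72.23 kN/m, acting at H/3 = 1.933 m above the base.
FS_sliding = μW / P_a = 0.55×406.5 / 72.23 = 3.095.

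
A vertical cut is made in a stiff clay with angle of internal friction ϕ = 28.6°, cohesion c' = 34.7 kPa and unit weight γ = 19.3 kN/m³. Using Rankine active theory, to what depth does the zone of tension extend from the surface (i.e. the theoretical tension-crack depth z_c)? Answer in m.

6.06 m

K_a = tan²(45° − 28.6°/2) = 0.3525; √K_a = 0.5938.
The active pressure is zero where K_a γ z = 2c√K_a, so z_c = 2c/(γ√K_a) = 2×34.7/(19.3×0.5938) = 6.056 m.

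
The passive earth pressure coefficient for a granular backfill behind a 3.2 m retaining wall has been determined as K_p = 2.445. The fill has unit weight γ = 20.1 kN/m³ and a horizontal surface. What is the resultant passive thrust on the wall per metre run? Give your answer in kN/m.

252 kN/m

P = ½ K_p γ H² = 0.5 × 2.445 × 20.1 × 3.2² = 251.6 kN/m.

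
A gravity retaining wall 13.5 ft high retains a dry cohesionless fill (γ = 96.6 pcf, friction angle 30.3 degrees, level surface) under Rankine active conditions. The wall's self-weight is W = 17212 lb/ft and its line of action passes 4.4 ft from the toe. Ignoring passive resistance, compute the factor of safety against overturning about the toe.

5.81

K_a = tan²(45° − 30.3°/2) = 0.3293.
P_a = ½K_aγH² = 0.5×0.3293×96.6×13.5² = 2899 lb/ft, acting at H/3 = 4.500 ft above the base.
Overturning moment M_o = P_a × H/3 = 2899 × 4.500 = 13050.
Resisting moment M_r = W × 4.4 = 17212 × 4.4 = 75730.
FS_overturning = M_r/M_o = 75730/13050 = 5.805.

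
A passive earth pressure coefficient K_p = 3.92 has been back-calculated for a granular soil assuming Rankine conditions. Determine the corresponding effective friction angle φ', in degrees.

36.4°

K_p = (1+sin φ)/(1−sin φ) ⇒ sin φ = (K_p − 1)/(K_p + 1) = 0.5935.
φ = arcsin(0.5935) = 36.41°.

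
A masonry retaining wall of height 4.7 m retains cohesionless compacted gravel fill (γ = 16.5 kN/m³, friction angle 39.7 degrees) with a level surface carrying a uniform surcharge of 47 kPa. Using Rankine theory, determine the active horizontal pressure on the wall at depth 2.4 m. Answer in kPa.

19.1 kPa

K_a = (1 − sin φ)/(1 + sin φ) = 0.2204.
σ_v = γz + q = 16.5 × 2.4 + 47 = 86.60 kPa.
σ_h = K_a σ_v = 0.2204 × 86.60 = 19.09 kPa.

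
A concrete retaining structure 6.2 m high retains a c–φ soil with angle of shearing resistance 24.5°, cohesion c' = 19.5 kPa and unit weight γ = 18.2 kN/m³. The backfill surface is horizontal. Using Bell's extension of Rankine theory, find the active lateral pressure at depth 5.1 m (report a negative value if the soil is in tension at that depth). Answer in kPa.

13.3 kPa

K_a = (1 − sin φ)/(1 + sin φ) = 0.4137.
σ_a = K_a γ z − 2c√K_a = 0.4137×18.2×5.1 − 2×19.5×0.6432 = 13.32 kPa.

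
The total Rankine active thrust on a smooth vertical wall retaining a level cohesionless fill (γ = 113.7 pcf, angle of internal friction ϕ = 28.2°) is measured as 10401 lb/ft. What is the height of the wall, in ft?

K_a = 0.3582. P_a = ½ K_a γ H² ⇒ H = √(2P_a/(K_a γ)).
H = √(2×10401/(0.3582×113.7)) = 22.60 ft.

22.6 ft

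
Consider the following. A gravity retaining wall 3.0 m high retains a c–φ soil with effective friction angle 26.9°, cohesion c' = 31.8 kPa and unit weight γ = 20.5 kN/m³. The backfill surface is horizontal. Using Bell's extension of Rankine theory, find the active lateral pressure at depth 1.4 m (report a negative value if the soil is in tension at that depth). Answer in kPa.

K_a = (1 − sin φ)/(1 + sin φ) = 0.3770.
σ_a = K_a γ z − 2c√K_a = 0.3770×20.5×1.4 − 2×31.8×0.6140 = -28.23 kPa.

-28.2 kPa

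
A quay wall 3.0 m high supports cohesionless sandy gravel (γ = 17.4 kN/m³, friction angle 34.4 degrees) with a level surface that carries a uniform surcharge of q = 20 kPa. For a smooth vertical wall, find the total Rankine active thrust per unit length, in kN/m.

K_a = tan²(45° − φ/2) = 0.2780.
Soil triangle: ½ K_a γ H² = 0.5×0.2780×17.4×3.0² = 21.77 kN/m.
Surcharge rectangle: K_a q H = 0.2780×20×3.0 = 16.68 kN/m.
Total = 21.77 + 16.68 = 38.44 kN/m.

38.4 kN/m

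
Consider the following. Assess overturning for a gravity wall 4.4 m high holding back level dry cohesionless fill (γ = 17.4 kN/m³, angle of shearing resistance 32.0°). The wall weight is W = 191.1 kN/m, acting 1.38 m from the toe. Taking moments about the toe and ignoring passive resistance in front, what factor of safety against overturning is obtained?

K_a = tan²(45° − 32.0°/2) = 0.3073.
P_a = ½K_aγH² = 0.5×0.3073×17.4×4.4² = 51.75 kN/m, acting at H/3 = 1.467 m above the base.
Overturning moment M_o = P_a × H/3 = 51.75 × 1.467 = 75.90.
Resisting moment M_r = W × 1.38 = 191.1 × 1.38 = 263.7.
FS_overturning = M_r/M_o = 263.7/75.90 = 3.474.

3.47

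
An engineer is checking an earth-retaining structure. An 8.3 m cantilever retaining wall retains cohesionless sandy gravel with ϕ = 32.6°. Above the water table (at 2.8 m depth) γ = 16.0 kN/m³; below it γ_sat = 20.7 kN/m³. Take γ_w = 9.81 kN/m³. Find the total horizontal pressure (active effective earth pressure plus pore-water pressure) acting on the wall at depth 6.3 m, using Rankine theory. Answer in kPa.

K_a = (1 − sin φ)/(1 + sin φ) = 0.2997.
γ' = 20.7 − 9.81 = 10.89 kN/m³.
Effective vertical stress at 6.3 m: σ'_v = 16.0×2.8 + 10.89×3.50 = 82.91 kPa.
σ'_h = K_a σ'_v = 0.2997 × 82.91 = 24.85 kPa; u = γ_w × 3.50 = 34.34 kPa.
Total σ_h = 24.85 + 34.34 = 59.19 kPa.

59.2 kPa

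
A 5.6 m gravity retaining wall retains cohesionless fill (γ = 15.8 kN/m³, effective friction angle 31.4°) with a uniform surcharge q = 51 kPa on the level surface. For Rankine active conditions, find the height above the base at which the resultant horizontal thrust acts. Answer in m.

K_a = 0.3149.
Triangular part P₁ = ½K_aγH² = 78.02 at H/3 = 1.867 m; rectangular part P₂ = K_a q H = 89.94 at H/2 = 2.800 m.
ȳ = (P₁·1.867 + P₂·2.800)/(P₁+P₂) = 2.366 m.

2.37 m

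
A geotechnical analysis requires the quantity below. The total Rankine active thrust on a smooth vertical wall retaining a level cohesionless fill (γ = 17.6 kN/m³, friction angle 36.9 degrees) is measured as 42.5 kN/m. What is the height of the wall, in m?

K_a = 0.2497. P_a = ½ K_a γ H² ⇒ H = √(2P_a/(K_a γ)).
H = √(2×42.5/(0.2497×17.6)) = 4.398 m.

4.40 m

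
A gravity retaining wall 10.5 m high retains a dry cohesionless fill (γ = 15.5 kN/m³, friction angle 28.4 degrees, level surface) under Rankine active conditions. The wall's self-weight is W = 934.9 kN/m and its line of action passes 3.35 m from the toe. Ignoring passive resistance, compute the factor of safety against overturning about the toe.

2.95

K_a = tan²(45° − 28.4°/2) = 0.3554.
P_a = ½K_aγH² = 0.5×0.3554×15.5×10.5² = 303.6 kN/m, acting at H/3 = 3.500 m above the base.
Overturning moment M_o = P_a × H/3 = 303.6 × 3.500 = 1063.
Resisting moment M_r = W × 3.35 = 934.9 × 3.35 = 3132.
FS_overturning = M_r/M_o = 3132/1063 = 2.947.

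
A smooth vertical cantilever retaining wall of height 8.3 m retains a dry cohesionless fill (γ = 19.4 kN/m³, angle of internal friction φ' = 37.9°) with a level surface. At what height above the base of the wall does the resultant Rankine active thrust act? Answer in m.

K_a = 0.2389.
The pressure distribution is triangular, so the resultant acts at H/3 above the base = 8.3/3 = 2.767 m.

2.77 m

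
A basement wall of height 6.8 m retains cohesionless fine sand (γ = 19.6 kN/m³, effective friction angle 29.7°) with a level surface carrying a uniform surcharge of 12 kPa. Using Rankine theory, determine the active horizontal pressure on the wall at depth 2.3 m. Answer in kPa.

K_a = (1 − sin φ)/(1 + sin φ) = 0.3374.
σ_v = γz + q = 19.6 × 2.3 + 12 = 57.08 kPa.
σ_h = K_a σ_v = 0.3374 × 57.08 = 19.26 kPa.

19.3 kPa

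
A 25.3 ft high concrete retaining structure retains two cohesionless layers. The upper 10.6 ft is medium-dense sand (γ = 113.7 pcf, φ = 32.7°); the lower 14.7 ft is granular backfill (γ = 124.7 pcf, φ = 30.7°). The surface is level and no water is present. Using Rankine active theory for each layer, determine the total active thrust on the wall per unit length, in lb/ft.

K_a1 = tan²(45°−32.7°/2) = 0.2985; K_a2 = tan²(45°−30.7°/2) = 0.3240.
Layer 1: σ at base = K_a1 γ₁ h₁ = 359.8 psf; P₁ = ½×359.8×10.6 = 1907.
Layer 2: σ_v at top = γ₁h₁ = 1205; σ_h top = K_a2×1205 = 390.5; σ_h base = K_a2×(1205+124.7×14.7) = 984.5.
P₂ = ½(390.5+984.5)×14.7 = 10110. Total P_a = 1907+10110 = 12010 lb/ft.

12000 lb/ft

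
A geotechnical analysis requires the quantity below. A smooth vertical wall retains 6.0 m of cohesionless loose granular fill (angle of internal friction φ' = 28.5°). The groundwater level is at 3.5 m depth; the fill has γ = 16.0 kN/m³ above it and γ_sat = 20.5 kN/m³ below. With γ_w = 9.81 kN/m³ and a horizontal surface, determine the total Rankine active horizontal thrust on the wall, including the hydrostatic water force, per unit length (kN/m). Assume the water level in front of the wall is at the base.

127 kN/m

K_a = tan²(45° − φ/2) = 0.3540.
γ' = 20.5 − 9.81 = 10.69 kN/m³. Depth below WT = 2.5 m.
σ'_h at WT = K_a γ d_w = 19.82 kPa; at base = 19.82 + K_a γ' × 2.5 = 29.28 kPa.
P₁ (0–3.5 m) = ½×19.82×3.5 = 34.69. P₂ (3.5–6.0 m) = ½(19.82+29.28)×2.5 = 61.38.
P_w = ½ γ_w h₂² = 0.5×9.81×2.5² = 30.66. Total = 34.69+61.38+30.66 = 126.7 kN/m.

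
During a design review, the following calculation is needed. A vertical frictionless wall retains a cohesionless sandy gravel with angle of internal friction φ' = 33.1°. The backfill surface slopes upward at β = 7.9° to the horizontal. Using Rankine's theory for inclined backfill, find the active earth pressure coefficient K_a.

0.301

K_a = cos β · (cos β − √(cos²β − cos²φ)) / (cos β + √(cos²β − cos²φ)).
cos β = 0.9905, cos φ = 0.8377, √(cos²β − cos²φ) = 0.5285.
K_a = 0.9905 × (0.9905 − 0.5285)/(0.9905 + 0.5285) = 0.3012.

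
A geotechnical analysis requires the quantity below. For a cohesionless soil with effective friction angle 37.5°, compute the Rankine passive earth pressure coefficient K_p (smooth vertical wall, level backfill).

K_p = (1 + sin φ)/(1 − sin φ) = tan²(45° + 37.5°/2) = 4.112.

4.11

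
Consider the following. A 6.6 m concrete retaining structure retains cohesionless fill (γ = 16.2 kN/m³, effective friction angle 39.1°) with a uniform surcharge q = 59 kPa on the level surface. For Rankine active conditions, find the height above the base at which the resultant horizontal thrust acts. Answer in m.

K_a = 0.2265.
Triangular part P₁ = ½K_aγH² = 79.91 at H/3 = 2.200 m; rectangular part P₂ = K_a q H = 88.19 at H/2 = 3.300 m.
ȳ = (P₁·2.200 + P₂·3.300)/(P₁+P₂) = 2.777 m.

2.78 m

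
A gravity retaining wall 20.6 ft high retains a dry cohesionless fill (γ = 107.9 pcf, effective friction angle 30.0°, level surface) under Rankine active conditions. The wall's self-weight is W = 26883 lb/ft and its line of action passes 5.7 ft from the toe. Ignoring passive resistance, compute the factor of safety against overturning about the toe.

2.92

K_a = tan²(45° − 30.0°/2) = 0.3333.
P_a = ½K_aγH² = 0.5×0.3333×107.9×20.6² = 7631 lb/ft, acting at H/3 = 6.867 ft above the base.
Overturning moment M_o = P_a × H/3 = 7631 × 6.867 = 52400.
Resisting moment M_r = W × 5.7 = 26883 × 5.7 = 153200.
FS_overturning = M_r/M_o = 153200/52400 = 2.924.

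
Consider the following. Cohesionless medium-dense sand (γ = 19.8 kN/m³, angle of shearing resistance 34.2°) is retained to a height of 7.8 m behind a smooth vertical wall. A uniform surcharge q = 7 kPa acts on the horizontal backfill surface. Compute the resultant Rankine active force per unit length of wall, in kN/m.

K_a = tan²(45° − φ/2) = 0.2803.
Soil triangle: ½ K_a γ H² = 0.5×0.2803×19.8×7.8² = 168.9 kN/m.
Surcharge rectangle: K_a q H = 0.2803×7×7.8 = 15.31 kN/m.
Total = 168.9 + 15.31 = 184.2 kN/m.

184 kN/m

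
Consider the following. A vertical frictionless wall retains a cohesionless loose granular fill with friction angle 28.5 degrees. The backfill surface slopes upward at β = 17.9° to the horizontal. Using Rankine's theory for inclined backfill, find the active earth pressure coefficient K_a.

K_a = cos β · (cos β − √(cos²β − cos²φ)) / (cos β + √(cos²β − cos²φ)).
cos β = 0.9516, cos φ = 0.8788, √(cos²β − cos²φ) = 0.3650.
K_a = 0.9516 × (0.9516 − 0.3650)/(0.9516 + 0.3650) = 0.4240.

0.424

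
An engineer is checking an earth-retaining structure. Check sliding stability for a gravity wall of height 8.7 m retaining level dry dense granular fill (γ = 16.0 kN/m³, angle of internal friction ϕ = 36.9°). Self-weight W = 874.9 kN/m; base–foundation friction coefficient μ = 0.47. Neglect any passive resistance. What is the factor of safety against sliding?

K_a = tan²(45° − 36.9°/2) = 0.2497.
P_a = ½K_aγH² = 0.5×0.2497×16.0×8.7² = 151.2 kN/m, acting at H/3 = 2.900 m above the base.
FS_sliding = μW / P_a = 0.47×874.9 / 151.2 = 2.720.

2.72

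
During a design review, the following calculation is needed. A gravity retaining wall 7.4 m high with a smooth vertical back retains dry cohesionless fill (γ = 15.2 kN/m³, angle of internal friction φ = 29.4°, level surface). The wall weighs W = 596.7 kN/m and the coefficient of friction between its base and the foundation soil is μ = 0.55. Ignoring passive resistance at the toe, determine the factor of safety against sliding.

K_a = tan²(45° − 29.4°/2) = 0.3415.
P_a = ½K_aγH² = 0.5×0.3415×15.2×7.4² = 142.1 kN/m, acting at H/3 = 2.467 m above the base.
FS_sliding = μW / P_a = 0.55×596.7 / 142.1 = 2.309.

2.31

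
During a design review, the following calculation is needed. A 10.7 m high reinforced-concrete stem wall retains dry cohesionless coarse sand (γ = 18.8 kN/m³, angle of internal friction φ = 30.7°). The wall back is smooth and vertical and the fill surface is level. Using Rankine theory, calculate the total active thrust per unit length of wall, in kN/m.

K_a = tan²(45° − φ/2) = 0.3240.
P_a = ½ K_a γ H² = 0.5 × 0.3240 × 18.8 × 10.7² = 348.7 kN/m.

349 kN/m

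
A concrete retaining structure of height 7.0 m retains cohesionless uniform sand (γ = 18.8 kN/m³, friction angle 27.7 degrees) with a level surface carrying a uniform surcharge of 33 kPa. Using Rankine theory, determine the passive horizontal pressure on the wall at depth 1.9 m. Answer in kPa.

K_p = (1 + sin φ)/(1 − sin φ) = 2.737.
σ_v = γz + q = 18.8 × 1.9 + 33 = 68.72 kPa.
σ_h = K_p σ_v = 2.737 × 68.72 = 188.1 kPa.

188 kPa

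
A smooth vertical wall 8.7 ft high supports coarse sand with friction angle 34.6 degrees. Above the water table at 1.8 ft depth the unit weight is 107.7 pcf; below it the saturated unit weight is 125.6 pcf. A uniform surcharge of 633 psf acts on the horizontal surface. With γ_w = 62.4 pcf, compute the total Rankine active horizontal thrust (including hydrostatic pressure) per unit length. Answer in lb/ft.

K_a = tan²(45° − φ/2) = 0.2756.
γ' = 125.6 − 62.4 = 63.20 pcf. h₂ = H − d_w = 6.9 ft.
σ'_h: at surface K_a·q = 174.5; at WT K_a(q+γd_w) = 227.9; at base K_a(q+γd_w+γ'h₂) = 348.1 psf.
P₁ = ½(174.5+227.9)×1.8 = 362.2; P₂ = ½(227.9+348.1)×6.9 = 1987; P_w = ½γ_w h₂² = 1485.
Total = 362.2+1987+1485 = 3835 lb/ft.

3830 lb/ft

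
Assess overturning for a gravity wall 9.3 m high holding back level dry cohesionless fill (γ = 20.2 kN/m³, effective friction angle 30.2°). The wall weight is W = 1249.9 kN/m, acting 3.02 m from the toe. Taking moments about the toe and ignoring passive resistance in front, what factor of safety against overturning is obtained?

K_a = tan²(45° − 30.2°/2) = 0.3307.
P_a = ½K_aγH² = 0.5×0.3307×20.2×9.3² = 288.8 kN/m, acting at H/3 = 3.100 m above the base.
Overturning moment M_o = P_a × H/3 = 288.8 × 3.100 = 895.4.
Resisting moment M_r = W × 3.02 = 1249.9 × 3.02 = 3775.
FS_overturning = M_r/M_o = 3775/895.4 = 4.216.

4.22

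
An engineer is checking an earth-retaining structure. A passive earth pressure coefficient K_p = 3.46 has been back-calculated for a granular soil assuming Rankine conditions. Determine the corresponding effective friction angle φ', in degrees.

33.5°

K_p = (1+sin φ)/(1−sin φ) ⇒ sin φ = (K_p − 1)/(K_p + 1) = 0.5516.
φ = arcsin(0.5516) = 33.47°.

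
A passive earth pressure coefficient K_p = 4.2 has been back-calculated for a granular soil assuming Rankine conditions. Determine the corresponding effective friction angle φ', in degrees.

K_p = (1+sin φ)/(1−sin φ) ⇒ sin φ = (K_p − 1)/(K_p + 1) = 0.6154.
φ = arcsin(0.6154) = 37.98°.

38.0°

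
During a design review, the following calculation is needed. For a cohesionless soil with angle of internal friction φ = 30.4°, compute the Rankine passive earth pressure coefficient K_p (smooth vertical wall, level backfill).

3.05

K_p = (1 + sin φ)/(1 − sin φ) = tan²(45° + 30.4°/2) = 3.049.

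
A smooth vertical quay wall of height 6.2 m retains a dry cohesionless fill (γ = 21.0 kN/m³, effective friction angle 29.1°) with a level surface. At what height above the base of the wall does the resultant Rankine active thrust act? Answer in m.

K_a = 0.3456.
The pressure distribution is triangular, so the resultant acts at H/3 above the base = 6.2/3 = 2.067 m.

2.07 m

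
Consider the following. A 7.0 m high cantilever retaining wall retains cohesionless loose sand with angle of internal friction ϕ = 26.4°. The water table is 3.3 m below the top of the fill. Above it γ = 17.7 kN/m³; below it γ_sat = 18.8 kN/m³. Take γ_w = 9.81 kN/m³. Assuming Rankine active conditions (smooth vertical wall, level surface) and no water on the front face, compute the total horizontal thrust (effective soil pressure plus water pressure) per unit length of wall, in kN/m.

211 kN/m

K_a = tan²(45° − φ/2) = 0.3844.
γ' = 18.8 − 9.81 = 8.990 kN/m³. Depth below WT = 3.7 m.
σ'_h at WT = K_a γ d_w = 22.45 kPa; at base = 22.45 + K_a γ' × 3.7 = 35.24 kPa.
P₁ (0–3.3 m) = ½×22.45×3.3 = 37.05. P₂ (3.3–7.0 m) = ½(22.45+35.24)×3.7 = 106.7.
P_w = ½ γ_w h₂² = 0.5×9.81×3.7² = 67.15. Total = 37.05+106.7+67.15 = 210.9 kN/m.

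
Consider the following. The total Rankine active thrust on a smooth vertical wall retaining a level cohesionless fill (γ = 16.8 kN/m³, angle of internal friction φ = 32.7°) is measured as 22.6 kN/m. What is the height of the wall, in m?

3.00 m

K_a = 0.2985. P_a = ½ K_a γ H² ⇒ H = √(2P_a/(K_a γ)).
H = √(2×22.6/(0.2985×16.8)) = 3.002 m.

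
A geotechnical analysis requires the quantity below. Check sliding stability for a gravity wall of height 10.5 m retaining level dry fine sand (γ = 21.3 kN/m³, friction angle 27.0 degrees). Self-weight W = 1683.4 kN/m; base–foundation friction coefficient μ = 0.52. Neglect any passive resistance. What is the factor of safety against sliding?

K_a = tan²(45° − 27.0°/2) = 0.3755.
P_a = ½K_aγH² = 0.5×0.3755×21.3×10.5² = 440.9 kN/m, acting at H/3 = 3.500 m above the base.
FS_sliding = μW / P_a = 0.52×1683.4 / 440.9 = 1.985.

1.99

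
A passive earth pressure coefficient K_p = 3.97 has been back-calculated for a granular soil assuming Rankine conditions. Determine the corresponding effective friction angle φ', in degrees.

36.7°

K_p = (1+sin φ)/(1−sin φ) ⇒ sin φ = (K_p − 1)/(K_p + 1) = 0.5976.
φ = arcsin(0.5976) = 36.70°.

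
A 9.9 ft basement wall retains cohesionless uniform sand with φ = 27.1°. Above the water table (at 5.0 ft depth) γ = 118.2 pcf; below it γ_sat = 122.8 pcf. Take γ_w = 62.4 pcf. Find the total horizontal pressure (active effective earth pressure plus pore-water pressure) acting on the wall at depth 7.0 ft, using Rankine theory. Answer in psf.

391 psf

K_a = (1 − sin φ)/(1 + sin φ) = 0.3741.
γ' = 122.8 − 62.4 = 60.40 pcf.
Effective vertical stress at 7.0 ft: σ'_v = 118.2×5.0 + 60.40×2.00 = 711.8 psf.
σ'_h = K_a σ'_v = 0.3741 × 711.8 = 266.3 psf; u = γ_w × 2.00 = 124.8 psf.
Total σ_h = 266.3 + 124.8 = 391.1 psf.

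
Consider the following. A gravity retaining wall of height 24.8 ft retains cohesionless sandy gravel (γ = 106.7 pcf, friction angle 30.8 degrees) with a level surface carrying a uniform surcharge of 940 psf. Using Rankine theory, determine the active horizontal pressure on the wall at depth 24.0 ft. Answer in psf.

K_a = (1 − sin φ)/(1 + sin φ) = 0.3227.
σ_v = γz + q = 106.7 × 24.0 + 940 = 3501 psf.
σ_h = K_a σ_v = 0.3227 × 3501 = 1130 psf.

1130 psf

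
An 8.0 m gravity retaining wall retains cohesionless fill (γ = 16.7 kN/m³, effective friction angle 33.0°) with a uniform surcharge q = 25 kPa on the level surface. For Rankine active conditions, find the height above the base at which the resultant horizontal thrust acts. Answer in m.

3.03 m

K_a = 0.2948.
Triangular part P₁ = ½K_aγH² = 157.5 at H/3 = 2.667 m; rectangular part P₂ = K_a q H = 58.96 at H/2 = 4.000 m.
ȳ = (P₁·2.667 + P₂·4.000)/(P₁+P₂) = 3.030 m.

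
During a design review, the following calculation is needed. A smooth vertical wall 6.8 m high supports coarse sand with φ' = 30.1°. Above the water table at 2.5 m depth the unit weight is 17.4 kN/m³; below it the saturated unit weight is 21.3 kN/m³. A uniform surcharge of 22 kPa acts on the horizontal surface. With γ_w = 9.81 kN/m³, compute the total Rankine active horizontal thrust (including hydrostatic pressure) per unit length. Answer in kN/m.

K_a = tan²(45° − φ/2) = 0.3320.
γ' = 21.3 − 9.81 = 11.49 kN/m³. h₂ = H − d_w = 4.3 m.
σ'_h: at surface K_a·q = 7.304; at WT K_a(q+γd_w) = 21.75; at base K_a(q+γd_w+γ'h₂) = 38.15 kPa.
P₁ = ½(7.304+21.75)×2.5 = 36.31; P₂ = ½(21.75+38.15)×4.3 = 128.8; P_w = ½γ_w h₂² = 90.69.
Total = 36.31+128.8+90.69 = 255.8 kN/m.

256 kN/m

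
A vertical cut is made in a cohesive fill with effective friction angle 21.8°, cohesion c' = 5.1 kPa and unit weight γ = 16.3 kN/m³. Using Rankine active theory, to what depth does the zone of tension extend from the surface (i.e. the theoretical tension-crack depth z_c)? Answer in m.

K_a = tan²(45° − 21.8°/2) = 0.4584; √K_a = 0.6771.
The active pressure is zero where K_a γ z = 2c√K_a, so z_c = 2c/(γ√K_a) = 2×5.1/(16.3×0.6771) = 0.9243 m.

0.924 m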